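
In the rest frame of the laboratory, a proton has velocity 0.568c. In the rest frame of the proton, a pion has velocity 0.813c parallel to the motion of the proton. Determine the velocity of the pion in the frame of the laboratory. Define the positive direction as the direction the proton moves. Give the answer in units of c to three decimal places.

0.945c

With v = 0.568 and u' = 0.813 (in units of c),
u = (u' + v)/(1 + u'v/c²):
u = (0.813 + 0.568) / (1 + 0.813·0.568) = 1.3810/1.4618 = 0.9447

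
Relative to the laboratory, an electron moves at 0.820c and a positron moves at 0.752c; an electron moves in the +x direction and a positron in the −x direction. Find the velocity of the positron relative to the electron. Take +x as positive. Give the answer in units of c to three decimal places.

-0.972c

β_A = 0.820, β_B = -0.752.
Transform to A's frame with the inverse velocity-addition law: u' = (u − v)/(1 − uv/c²), taking u = β_B and v = β_A.
u' = (-0.752 − 0.820) / (1 − (0.820)(-0.752)) = -1.5720/1.6166 = -0.9724.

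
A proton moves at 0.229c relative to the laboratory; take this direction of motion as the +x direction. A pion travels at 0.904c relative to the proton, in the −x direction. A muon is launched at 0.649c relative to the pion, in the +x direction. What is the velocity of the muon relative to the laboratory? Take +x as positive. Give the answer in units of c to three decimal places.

Apply u = (u' + v)/(1 + u'v/c²) successively, working outward toward the laboratory.
Start: velocity of the proton relative to the laboratory = 0.2290c.
Compose with the pion (u' = -0.904 in the proton frame): u_1 = (-0.904 + 0.229) / (1 + (-0.904)·0.229) = -0.6750/0.7930 = -0.8512.
Compose with the muon (u' = 0.649 in the pion frame): u_2 = (0.649 + (-0.851)) / (1 + 0.649·(-0.851)) = -0.2022/0.4476 = -0.4518.

-0.452c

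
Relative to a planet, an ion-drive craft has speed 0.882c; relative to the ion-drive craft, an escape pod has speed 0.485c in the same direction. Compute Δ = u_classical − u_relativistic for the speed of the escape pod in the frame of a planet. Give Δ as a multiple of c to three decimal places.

Galilean: u_cl = 0.485 + 0.882 = 1.3670.
Relativistic: u_rel = (0.485 + 0.882) / (1 + 0.485·0.882) = 1.3670/1.4278 = 0.9574.
Δ = 1.3670 − 0.9574 = 0.4096.
(The classical prediction exceeds c; the relativistic result does not.)

Δ = 0.410c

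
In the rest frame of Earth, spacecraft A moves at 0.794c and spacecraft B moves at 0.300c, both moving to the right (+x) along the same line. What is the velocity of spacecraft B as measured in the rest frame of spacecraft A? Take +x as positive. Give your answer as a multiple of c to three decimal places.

-0.648c

β_A = 0.794, β_B = 0.300.
Transform to A's frame with the inverse velocity-addition law: u' = (u − v)/(1 − uv/c²), taking u = β_B and v = β_A.
u' = (0.300 − 0.794) / (1 − (0.794)(0.300)) = -0.4940/0.7618 = -0.6485.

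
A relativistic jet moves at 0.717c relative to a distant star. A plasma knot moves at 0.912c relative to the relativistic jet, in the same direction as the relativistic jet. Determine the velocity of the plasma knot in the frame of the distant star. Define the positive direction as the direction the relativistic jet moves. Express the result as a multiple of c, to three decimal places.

With v = 0.717 and u' = 0.912 (in units of c),
u = (u' + v)/(1 + u'v/c²):
u = (0.912 + 0.717) / (1 + 0.912·0.717) = 1.6290/1.6539 = 0.9849
(Galilean addition would give +1.629c, exceeding c.)

0.985c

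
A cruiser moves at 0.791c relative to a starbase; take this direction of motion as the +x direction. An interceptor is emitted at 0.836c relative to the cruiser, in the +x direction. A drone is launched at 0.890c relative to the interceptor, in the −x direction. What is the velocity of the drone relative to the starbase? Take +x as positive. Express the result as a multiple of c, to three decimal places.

+0.696c

Apply u = (u' + v)/(1 + u'v/c²) successively, working outward toward the starbase.
Start: velocity of the cruiser relative to the starbase = 0.7910c.
Compose with the interceptor (u' = 0.836 in the cruiser frame): u_1 = (0.836 + 0.791) / (1 + 0.836·0.791) = 1.6270/1.6613 = 0.9794.
Compose with the drone (u' = -0.890 in the interceptor frame): u_2 = (-0.890 + 0.979) / (1 + (-0.890)·0.979) = 0.0894/0.1284 = 0.6962.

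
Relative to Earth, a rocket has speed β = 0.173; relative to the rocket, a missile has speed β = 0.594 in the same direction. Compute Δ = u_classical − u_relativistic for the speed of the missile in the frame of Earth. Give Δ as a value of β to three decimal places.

Δ = 0.071

Galilean: u_cl = 0.594 + 0.173 = 0.7670.
Relativistic: u_rel = (0.594 + 0.173) / (1 + 0.594·0.173) = 0.7670/1.1028 = 0.6955.
Δ = 0.7670 − 0.6955 = 0.0715.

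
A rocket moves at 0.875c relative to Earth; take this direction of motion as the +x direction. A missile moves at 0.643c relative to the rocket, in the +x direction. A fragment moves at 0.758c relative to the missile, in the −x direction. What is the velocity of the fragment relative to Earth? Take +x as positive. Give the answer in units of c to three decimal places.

Apply u = (u' + v)/(1 + u'v/c²) successively, working outward toward Earth.
Start: velocity of the rocket relative to Earth = 0.8750c.
Compose with the missile (u' = 0.643 in the rocket frame): u_1 = (0.643 + 0.875) / (1 + 0.643·0.875) = 1.5180/1.5626 = 0.9714.
Compose with the fragment (u' = -0.758 in the missile frame): u_2 = (-0.758 + 0.971) / (1 + (-0.758)·0.971) = 0.2134/0.2636 = 0.8096.

+0.810c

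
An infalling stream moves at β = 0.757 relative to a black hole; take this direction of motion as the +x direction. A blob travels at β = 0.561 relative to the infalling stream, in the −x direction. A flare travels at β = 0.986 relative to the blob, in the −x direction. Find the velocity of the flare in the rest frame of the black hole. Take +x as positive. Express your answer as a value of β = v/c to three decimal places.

Apply u = (u' + v)/(1 + u'v/c²) successively, working outward toward the black hole.
Start: velocity of the infalling stream relative to the black hole = 0.7570c.
Compose with the blob (u' = -0.561 in the infalling stream frame): u_1 = (-0.561 + 0.757) / (1 + (-0.561)·0.757) = 0.1960/0.5753 = 0.3407.
Compose with the flare (u' = -0.986 in the blob frame): u_2 = (-0.986 + 0.341) / (1 + (-0.986)·0.341) = -0.6453/0.6641 = -0.9717.

β = -0.972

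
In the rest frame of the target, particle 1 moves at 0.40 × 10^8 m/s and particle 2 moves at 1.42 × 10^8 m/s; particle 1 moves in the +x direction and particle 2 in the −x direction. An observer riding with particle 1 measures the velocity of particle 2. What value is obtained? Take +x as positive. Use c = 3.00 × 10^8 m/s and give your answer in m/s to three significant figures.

-1.71 × 10^8 m/s

β_A = 0.133, β_B = -0.473 (dividing each by c = 3.00 × 10^8 m/s).
Transform to A's frame with the inverse velocity-addition law: u' = (u − v)/(1 − uv/c²), taking u = β_B and v = β_A.
u' = (-0.473 − 0.133) / (1 − (0.133)(-0.473)) = -0.6067/1.0631 = -0.5707.
u' = -0.5707 × 3.00 × 10^8 m/s.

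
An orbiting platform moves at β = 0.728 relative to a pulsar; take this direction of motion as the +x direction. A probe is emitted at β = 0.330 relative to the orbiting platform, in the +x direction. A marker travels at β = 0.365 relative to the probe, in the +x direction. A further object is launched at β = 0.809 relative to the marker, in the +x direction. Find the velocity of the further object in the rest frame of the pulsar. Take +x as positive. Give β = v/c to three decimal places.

Apply u = (u' + v)/(1 + u'v/c²) successively, working outward toward the pulsar.
Start: velocity of the orbiting platform relative to the pulsar = 0.7280c.
Compose with the probe (u' = 0.330 in the orbiting platform frame): u_1 = (0.330 + 0.728) / (1 + 0.330·0.728) = 1.0580/1.2402 = 0.8531.
Compose with the marker (u' = 0.365 in the probe frame): u_2 = (0.365 + 0.853) / (1 + 0.365·0.853) = 1.2181/1.3114 = 0.9288.
Compose with the further object (u' = 0.809 in the marker frame): u_3 = (0.809 + 0.929) / (1 + 0.809·0.929) = 1.7378/1.7514 = 0.9922.

β = 0.992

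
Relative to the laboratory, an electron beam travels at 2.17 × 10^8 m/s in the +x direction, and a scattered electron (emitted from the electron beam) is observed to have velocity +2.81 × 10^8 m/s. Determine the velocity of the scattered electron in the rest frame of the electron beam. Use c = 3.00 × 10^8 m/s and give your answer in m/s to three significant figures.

+1.98 × 10^8 m/s

v = 0.723c, u = 0.937c.
Invert the composition law: u' = (u − v)/(1 − uv/c²).
u' = (0.937 − 0.723) / (1 − (0.937)(0.723)) = 0.2133/0.3225 = 0.6615.
u' = 0.6615 × 3.00 × 10^8 m/s.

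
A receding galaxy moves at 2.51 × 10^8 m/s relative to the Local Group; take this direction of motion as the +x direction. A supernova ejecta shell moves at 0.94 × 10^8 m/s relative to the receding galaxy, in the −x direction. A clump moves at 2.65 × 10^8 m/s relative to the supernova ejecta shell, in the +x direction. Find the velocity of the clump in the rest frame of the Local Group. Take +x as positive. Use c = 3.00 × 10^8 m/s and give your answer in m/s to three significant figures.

Apply u = (u' + v)/(1 + u'v/c²) successively, working outward toward the Local Group.
(Dividing each given speed by c = 3.00 × 10^8 m/s to work in units of c.)
Start: velocity of the receding galaxy relative to the Local Group = 0.8367c.
Compose with the supernova ejecta shell (u' = -0.313 in the receding galaxy frame): u_1 = (-0.313 + 0.837) / (1 + (-0.313)·0.837) = 0.5233/0.7378 = 0.7093.
Compose with the clump (u' = 0.883 in the supernova ejecta shell frame): u_2 = (0.883 + 0.709) / (1 + 0.883·0.709) = 1.5926/1.6265 = 0.9791.
So u = 0.9791 × 3.00 × 10^8 m/s.

+2.94 × 10^8 m/s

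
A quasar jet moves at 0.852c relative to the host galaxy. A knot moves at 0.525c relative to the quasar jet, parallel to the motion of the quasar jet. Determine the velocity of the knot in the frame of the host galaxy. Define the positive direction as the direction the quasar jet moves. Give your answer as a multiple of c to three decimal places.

With v = 0.852 and u' = 0.525 (in units of c),
u = (u' + v)/(1 + u'v/c²):
u = (0.525 + 0.852) / (1 + 0.525·0.852) = 1.3770/1.4473 = 0.9514
(Galilean addition would give +1.377c, exceeding c.)

0.951c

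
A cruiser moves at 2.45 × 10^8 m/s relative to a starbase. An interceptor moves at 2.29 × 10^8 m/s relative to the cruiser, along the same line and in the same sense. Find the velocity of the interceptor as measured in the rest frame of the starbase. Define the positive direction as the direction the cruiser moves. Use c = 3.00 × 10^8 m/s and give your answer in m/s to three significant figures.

2.92 × 10^8 m/s

In units of c (dividing by 3.00 × 10^8 m/s): v = 0.817, u' = 0.763.
u = (u' + v)/(1 + u'v/c²):
u = (0.763 + 0.817) / (1 + 0.763·0.817) = 1.5800/1.6234 = 0.9733
Converting back: u = 0.9733 × 3.00 × 10^8 m/s.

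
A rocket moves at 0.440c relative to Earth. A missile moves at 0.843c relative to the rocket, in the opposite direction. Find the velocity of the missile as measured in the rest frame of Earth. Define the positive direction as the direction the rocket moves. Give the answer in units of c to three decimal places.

-0.641c

With v = 0.440 and u' = -0.843 (in units of c),
u = (u' + v)/(1 + u'v/c²):
u = (-0.843 + 0.440) / (1 + (-0.843)·0.440) = -0.4030/0.6291 = -0.6406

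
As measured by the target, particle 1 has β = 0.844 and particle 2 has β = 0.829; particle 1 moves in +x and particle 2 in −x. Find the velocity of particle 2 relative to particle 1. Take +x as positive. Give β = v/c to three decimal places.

β = -0.984

β_A = 0.844, β_B = -0.829.
Transform to A's frame with the inverse velocity-addition law: u' = (u − v)/(1 − uv/c²), taking u = β_B and v = β_A.
u' = (-0.829 − 0.844) / (1 − (0.844)(-0.829)) = -1.6730/1.6997 = -0.9843.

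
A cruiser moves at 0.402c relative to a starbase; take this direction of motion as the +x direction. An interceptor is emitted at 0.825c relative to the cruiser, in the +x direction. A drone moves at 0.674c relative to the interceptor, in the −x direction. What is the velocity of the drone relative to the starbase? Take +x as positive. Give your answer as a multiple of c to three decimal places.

+0.653c

Apply u = (u' + v)/(1 + u'v/c²) successively, working outward toward the starbase.
Start: velocity of the cruiser relative to the starbase = 0.4020c.
Compose with the interceptor (u' = 0.825 in the cruiser frame): u_1 = (0.825 + 0.402) / (1 + 0.825·0.402) = 1.2270/1.3317 = 0.9214.
Compose with the drone (u' = -0.674 in the interceptor frame): u_2 = (-0.674 + 0.921) / (1 + (-0.674)·0.921) = 0.2474/0.3790 = 0.6529.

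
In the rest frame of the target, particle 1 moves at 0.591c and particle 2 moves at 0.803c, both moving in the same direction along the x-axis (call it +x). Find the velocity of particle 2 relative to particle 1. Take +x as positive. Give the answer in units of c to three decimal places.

+0.403c

β_A = 0.591, β_B = 0.803.
Transform to A's frame with the inverse velocity-addition law: u' = (u − v)/(1 − uv/c²), taking u = β_B and v = β_A.
u' = (0.803 − 0.591) / (1 − (0.591)(0.803)) = 0.2120/0.5254 = 0.4035.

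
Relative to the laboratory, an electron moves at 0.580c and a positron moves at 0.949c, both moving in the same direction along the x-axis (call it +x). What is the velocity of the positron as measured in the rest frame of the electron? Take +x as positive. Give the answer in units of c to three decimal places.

β_A = 0.580, β_B = 0.949.
Transform to A's frame with the inverse velocity-addition law: u' = (u − v)/(1 − uv/c²), taking u = β_B and v = β_A.
u' = (0.949 − 0.580) / (1 − (0.580)(0.949)) = 0.3690/0.4496 = 0.8208.

+0.821c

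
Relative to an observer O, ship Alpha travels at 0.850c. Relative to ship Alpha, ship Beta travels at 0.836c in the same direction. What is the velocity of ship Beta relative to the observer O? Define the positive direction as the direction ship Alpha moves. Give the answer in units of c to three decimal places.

0.986c

With v = 0.850 and u' = 0.836 (in units of c),
u = (u' + v)/(1 + u'v/c²):
u = (0.836 + 0.850) / (1 + 0.836·0.850) = 1.6860/1.7106 = 0.9856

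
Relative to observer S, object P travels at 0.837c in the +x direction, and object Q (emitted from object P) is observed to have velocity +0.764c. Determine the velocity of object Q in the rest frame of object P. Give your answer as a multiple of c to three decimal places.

Invert the composition law: u' = (u − v)/(1 − uv/c²).
u' = (0.764 − 0.837) / (1 − (0.764)(0.837)) = -0.0730/0.3605 = -0.2025.

-0.202c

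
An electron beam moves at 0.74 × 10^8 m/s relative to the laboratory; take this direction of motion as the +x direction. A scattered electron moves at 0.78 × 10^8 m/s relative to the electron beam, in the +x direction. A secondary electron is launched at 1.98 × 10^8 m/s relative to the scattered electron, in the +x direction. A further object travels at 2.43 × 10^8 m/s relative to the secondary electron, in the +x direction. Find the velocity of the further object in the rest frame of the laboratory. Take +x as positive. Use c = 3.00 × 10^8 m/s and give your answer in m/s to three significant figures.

2.95 × 10^8 m/s

Apply u = (u' + v)/(1 + u'v/c²) successively, working outward toward the laboratory.
(Dividing each given speed by c = 3.00 × 10^8 m/s to work in units of c.)
Start: velocity of the electron beam relative to the laboratory = 0.2467c.
Compose with the scattered electron (u' = 0.260 in the electron beam frame): u_1 = (0.260 + 0.247) / (1 + 0.260·0.247) = 0.5067/1.0641 = 0.4761.
Compose with the secondary electron (u' = 0.660 in the scattered electron frame): u_2 = (0.660 + 0.476) / (1 + 0.660·0.476) = 1.1361/1.3142 = 0.8645.
Compose with the further object (u' = 0.810 in the secondary electron frame): u_3 = (0.810 + 0.864) / (1 + 0.810·0.864) = 1.6745/1.7002 = 0.9849.
So u = 0.9849 × 3.00 × 10^8 m/s.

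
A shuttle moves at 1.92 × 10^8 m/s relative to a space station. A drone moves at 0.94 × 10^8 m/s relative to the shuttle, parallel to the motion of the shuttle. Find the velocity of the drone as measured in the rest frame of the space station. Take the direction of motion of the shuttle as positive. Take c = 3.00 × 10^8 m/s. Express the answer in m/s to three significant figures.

2.38 × 10^8 m/s

In units of c (dividing by 3.00 × 10^8 m/s): v = 0.640, u' = 0.313.
u = (u' + v)/(1 + u'v/c²):
u = (0.313 + 0.640) / (1 + 0.313·0.640) = 0.9533/1.2005 = 0.7941
(Galilean addition would give +0.953c.)
Converting back: u = 0.7941 × 3.00 × 10^8 m/s.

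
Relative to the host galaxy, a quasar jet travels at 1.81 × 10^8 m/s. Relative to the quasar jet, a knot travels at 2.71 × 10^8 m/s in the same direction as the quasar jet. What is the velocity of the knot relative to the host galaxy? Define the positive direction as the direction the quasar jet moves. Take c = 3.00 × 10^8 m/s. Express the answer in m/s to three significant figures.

In units of c (dividing by 3.00 × 10^8 m/s): v = 0.603, u' = 0.903.
u = (u' + v)/(1 + u'v/c²):
u = (0.903 + 0.603) / (1 + 0.903·0.603) = 1.5067/1.5450 = 0.9752
(Galilean addition would give +1.507c, exceeding c.)
Converting back: u = 0.9752 × 3.00 × 10^8 m/s.

2.93 × 10^8 m/s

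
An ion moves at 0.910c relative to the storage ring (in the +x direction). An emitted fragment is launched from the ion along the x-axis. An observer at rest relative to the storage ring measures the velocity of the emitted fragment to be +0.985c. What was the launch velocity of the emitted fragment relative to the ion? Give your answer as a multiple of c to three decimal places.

Invert the composition law: u' = (u − v)/(1 − uv/c²).
u' = (0.985 − 0.910) / (1 − (0.985)(0.910)) = 0.0750/0.1037 = 0.7236.

+0.724c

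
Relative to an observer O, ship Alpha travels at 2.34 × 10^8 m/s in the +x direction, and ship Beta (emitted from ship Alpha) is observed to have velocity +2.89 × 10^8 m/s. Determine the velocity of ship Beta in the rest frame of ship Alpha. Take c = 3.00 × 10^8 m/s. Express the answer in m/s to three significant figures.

+2.21 × 10^8 m/s

v = 0.780c, u = 0.963c.
Invert the composition law: u' = (u − v)/(1 − uv/c²).
u' = (0.963 − 0.780) / (1 − (0.963)(0.780)) = 0.1833/0.2486 = 0.7375.
u' = 0.7375 × 3.00 × 10^8 m/s.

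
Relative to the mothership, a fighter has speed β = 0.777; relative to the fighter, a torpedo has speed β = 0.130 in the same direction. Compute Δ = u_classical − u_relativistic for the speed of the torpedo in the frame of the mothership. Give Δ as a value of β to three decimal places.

Δ = 0.083

Galilean: u_cl = 0.130 + 0.777 = 0.9070.
Relativistic: u_rel = (0.130 + 0.777) / (1 + 0.130·0.777) = 0.9070/1.1010 = 0.8238.
Δ = 0.9070 − 0.8238 = 0.0832.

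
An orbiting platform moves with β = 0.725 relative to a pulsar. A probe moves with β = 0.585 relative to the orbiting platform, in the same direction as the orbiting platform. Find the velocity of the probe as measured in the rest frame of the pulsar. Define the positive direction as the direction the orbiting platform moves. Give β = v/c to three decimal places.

With v = 0.725 and u' = 0.585 (in units of c),
u = (u' + v)/(1 + u'v/c²):
u = (0.585 + 0.725) / (1 + 0.585·0.725) = 1.3100/1.4241 = 0.9199

β = 0.920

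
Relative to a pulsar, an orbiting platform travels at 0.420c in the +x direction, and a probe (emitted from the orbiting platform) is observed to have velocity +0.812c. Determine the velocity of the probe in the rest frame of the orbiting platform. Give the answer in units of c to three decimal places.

Invert the composition law: u' = (u − v)/(1 − uv/c²).
u' = (0.812 − 0.420) / (1 − (0.812)(0.420)) = 0.3920/0.6590 = 0.5949.

+0.595c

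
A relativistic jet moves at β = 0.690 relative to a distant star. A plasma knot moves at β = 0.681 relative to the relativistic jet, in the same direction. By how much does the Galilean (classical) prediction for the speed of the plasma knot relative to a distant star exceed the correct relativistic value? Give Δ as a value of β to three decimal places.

Δ = 0.438

Galilean: u_cl = 0.681 + 0.690 = 1.3710.
Relativistic: u_rel = (0.681 + 0.690) / (1 + 0.681·0.690) = 1.3710/1.4699 = 0.9327.
Δ = 1.3710 − 0.9327 = 0.4383.
(The classical prediction exceeds c; the relativistic result does not.)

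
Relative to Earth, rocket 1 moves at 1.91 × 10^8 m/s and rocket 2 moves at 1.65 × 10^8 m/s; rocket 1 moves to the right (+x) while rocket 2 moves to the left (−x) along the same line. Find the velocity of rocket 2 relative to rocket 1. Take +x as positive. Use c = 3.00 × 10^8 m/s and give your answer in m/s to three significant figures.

-2.64 × 10^8 m/s

β_A = 0.637, β_B = -0.550 (dividing each by c = 3.00 × 10^8 m/s).
Transform to A's frame with the inverse velocity-addition law: u' = (u − v)/(1 − uv/c²), taking u = β_B and v = β_A.
u' = (-0.550 − 0.637) / (1 − (0.637)(-0.550)) = -1.1867/1.3502 = -0.8789.
u' = -0.8789 × 3.00 × 10^8 m/s.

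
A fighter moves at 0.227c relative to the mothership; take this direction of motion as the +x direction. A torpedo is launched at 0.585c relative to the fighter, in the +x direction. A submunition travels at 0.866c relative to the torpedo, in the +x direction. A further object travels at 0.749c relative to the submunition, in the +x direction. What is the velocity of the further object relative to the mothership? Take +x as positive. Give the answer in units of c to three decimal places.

0.997c

Apply u = (u' + v)/(1 + u'v/c²) successively, working outward toward the mothership.
Start: velocity of the fighter relative to the mothership = 0.2270c.
Compose with the torpedo (u' = 0.585 in the fighter frame): u_1 = (0.585 + 0.227) / (1 + 0.585·0.227) = 0.8120/1.1328 = 0.7168.
Compose with the submunition (u' = 0.866 in the torpedo frame): u_2 = (0.866 + 0.717) / (1 + 0.866·0.717) = 1.5828/1.6208 = 0.9766.
Compose with the further object (u' = 0.749 in the submunition frame): u_3 = (0.749 + 0.977) / (1 + 0.749·0.977) = 1.7256/1.7315 = 0.9966.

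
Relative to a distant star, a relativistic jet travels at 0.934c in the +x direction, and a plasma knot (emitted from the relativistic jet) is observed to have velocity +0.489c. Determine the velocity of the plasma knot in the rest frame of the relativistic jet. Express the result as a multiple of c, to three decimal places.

-0.819c

Invert the composition law: u' = (u − v)/(1 − uv/c²).
u' = (0.489 − 0.934) / (1 − (0.489)(0.934)) = -0.4450/0.5433 = -0.8191.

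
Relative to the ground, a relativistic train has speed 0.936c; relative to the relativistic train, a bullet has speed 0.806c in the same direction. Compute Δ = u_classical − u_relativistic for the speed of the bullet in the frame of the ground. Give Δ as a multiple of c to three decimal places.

Galilean: u_cl = 0.806 + 0.936 = 1.7420.
Relativistic: u_rel = (0.806 + 0.936) / (1 + 0.806·0.936) = 1.7420/1.7544 = 0.9929.
Δ = 1.7420 − 0.9929 = 0.7491.
(The classical prediction exceeds c; the relativistic result does not.)

Δ = 0.749c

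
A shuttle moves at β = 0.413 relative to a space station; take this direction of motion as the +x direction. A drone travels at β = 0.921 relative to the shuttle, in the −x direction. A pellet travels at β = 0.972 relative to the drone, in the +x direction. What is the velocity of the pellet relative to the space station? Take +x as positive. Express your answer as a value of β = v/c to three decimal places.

β = +0.749

Apply u = (u' + v)/(1 + u'v/c²) successively, working outward toward the space station.
Start: velocity of the shuttle relative to the space station = 0.4130c.
Compose with the drone (u' = -0.921 in the shuttle frame): u_1 = (-0.921 + 0.413) / (1 + (-0.921)·0.413) = -0.5080/0.6196 = -0.8198.
Compose with the pellet (u' = 0.972 in the drone frame): u_2 = (0.972 + (-0.820)) / (1 + 0.972·(-0.820)) = 0.1522/0.2031 = 0.7491.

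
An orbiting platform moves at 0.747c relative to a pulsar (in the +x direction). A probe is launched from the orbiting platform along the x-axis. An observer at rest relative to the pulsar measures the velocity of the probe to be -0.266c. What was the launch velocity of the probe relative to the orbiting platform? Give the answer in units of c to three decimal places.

Invert the composition law: u' = (u − v)/(1 − uv/c²).
u' = (-0.266 − 0.747) / (1 − (-0.266)(0.747)) = -1.0130/1.1987 = -0.8451.

-0.845c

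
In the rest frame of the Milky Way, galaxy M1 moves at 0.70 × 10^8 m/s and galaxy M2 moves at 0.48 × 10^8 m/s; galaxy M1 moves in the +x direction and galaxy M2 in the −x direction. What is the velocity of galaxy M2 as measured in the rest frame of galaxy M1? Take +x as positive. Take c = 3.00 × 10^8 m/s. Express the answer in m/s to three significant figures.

β_A = 0.233, β_B = -0.160 (dividing each by c = 3.00 × 10^8 m/s).
Transform to A's frame with the inverse velocity-addition law: u' = (u − v)/(1 − uv/c²), taking u = β_B and v = β_A.
u' = (-0.160 − 0.233) / (1 − (0.233)(-0.160)) = -0.3933/1.0373 = -0.3792.
u' = -0.3792 × 3.00 × 10^8 m/s.

-1.14 × 10^8 m/s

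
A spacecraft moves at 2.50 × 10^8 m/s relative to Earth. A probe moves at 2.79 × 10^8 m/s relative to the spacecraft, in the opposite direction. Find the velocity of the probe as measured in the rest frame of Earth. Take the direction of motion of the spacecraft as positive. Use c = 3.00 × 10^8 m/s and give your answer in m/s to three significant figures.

-1.29 × 10^8 m/s

In units of c (dividing by 3.00 × 10^8 m/s): v = 0.833, u' = -0.930.
u = (u' + v)/(1 + u'v/c²):
u = (-0.930 + 0.833) / (1 + (-0.930)·0.833) = -0.0967/0.2250 = -0.4296
Converting back: u = -0.4296 × 3.00 × 10^8 m/s.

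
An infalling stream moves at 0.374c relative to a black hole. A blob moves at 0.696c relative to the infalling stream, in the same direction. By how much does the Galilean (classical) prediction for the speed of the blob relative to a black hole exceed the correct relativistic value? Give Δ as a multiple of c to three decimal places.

Δ = 0.221c

Galilean: u_cl = 0.696 + 0.374 = 1.0700.
Relativistic: u_rel = (0.696 + 0.374) / (1 + 0.696·0.374) = 1.0700/1.2603 = 0.8490.
Δ = 1.0700 − 0.8490 = 0.2210.
(The classical prediction exceeds c; the relativistic result does not.)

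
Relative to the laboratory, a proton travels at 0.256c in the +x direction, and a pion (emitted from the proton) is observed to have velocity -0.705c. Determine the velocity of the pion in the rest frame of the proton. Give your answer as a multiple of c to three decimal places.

Invert the composition law: u' = (u − v)/(1 − uv/c²).
u' = (-0.705 − 0.256) / (1 − (-0.705)(0.256)) = -0.9610/1.1805 = -0.8141.

-0.814c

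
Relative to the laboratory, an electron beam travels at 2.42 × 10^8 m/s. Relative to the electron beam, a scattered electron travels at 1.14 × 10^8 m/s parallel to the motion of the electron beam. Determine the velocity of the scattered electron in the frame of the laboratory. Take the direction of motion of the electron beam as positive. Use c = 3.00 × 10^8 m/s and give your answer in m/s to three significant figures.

In units of c (dividing by 3.00 × 10^8 m/s): v = 0.807, u' = 0.380.
u = (u' + v)/(1 + u'v/c²):
u = (0.380 + 0.807) / (1 + 0.380·0.807) = 1.1867/1.3065 = 0.9083
Converting back: u = 0.9083 × 3.00 × 10^8 m/s.

2.72 × 10^8 m/s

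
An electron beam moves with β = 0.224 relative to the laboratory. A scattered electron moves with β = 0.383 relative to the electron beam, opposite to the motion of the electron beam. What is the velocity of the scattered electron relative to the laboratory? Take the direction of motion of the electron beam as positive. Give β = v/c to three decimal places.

β = -0.174

With v = 0.224 and u' = -0.383 (in units of c),
u = (u' + v)/(1 + u'v/c²):
u = (-0.383 + 0.224) / (1 + (-0.383)·0.224) = -0.1590/0.9142 = -0.1739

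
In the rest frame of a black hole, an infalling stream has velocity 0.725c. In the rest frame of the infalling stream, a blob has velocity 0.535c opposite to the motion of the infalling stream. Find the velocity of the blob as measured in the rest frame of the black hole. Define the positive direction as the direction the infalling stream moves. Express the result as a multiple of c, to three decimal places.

+0.310c

With v = 0.725 and u' = -0.535 (in units of c),
u = (u' + v)/(1 + u'v/c²):
u = (-0.535 + 0.725) / (1 + (-0.535)·0.725) = 0.1900/0.6121 = 0.3104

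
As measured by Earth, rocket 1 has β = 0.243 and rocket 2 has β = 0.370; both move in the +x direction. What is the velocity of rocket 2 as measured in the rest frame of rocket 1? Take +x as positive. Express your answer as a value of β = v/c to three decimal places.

β_A = 0.243, β_B = 0.370.
Transform to A's frame with the inverse velocity-addition law: u' = (u − v)/(1 − uv/c²), taking u = β_B and v = β_A.
u' = (0.370 − 0.243) / (1 − (0.243)(0.370)) = 0.1270/0.9101 = 0.1395.

β = +0.140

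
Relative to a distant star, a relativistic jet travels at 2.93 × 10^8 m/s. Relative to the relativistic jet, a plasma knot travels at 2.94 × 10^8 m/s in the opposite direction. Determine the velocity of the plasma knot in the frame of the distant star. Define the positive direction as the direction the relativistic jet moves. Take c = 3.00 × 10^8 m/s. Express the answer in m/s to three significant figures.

In units of c (dividing by 3.00 × 10^8 m/s): v = 0.977, u' = -0.980.
u = (u' + v)/(1 + u'v/c²):
u = (-0.980 + 0.977) / (1 + (-0.980)·0.977) = -0.0033/0.0429 = -0.0778
Converting back: u = -0.0778 × 3.00 × 10^8 m/s.

-2.33 × 10^7 m/s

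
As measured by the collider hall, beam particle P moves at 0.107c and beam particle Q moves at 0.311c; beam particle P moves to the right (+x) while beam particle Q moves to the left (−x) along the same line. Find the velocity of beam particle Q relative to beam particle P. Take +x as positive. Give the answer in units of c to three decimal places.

β_A = 0.107, β_B = -0.311.
Transform to A's frame with the inverse velocity-addition law: u' = (u − v)/(1 − uv/c²), taking u = β_B and v = β_A.
u' = (-0.311 − 0.107) / (1 − (0.107)(-0.311)) = -0.4180/1.0333 = -0.4045.

-0.405c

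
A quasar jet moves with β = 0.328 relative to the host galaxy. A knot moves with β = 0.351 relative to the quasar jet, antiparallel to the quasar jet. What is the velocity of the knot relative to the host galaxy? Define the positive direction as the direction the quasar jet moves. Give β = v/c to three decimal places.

β = -0.026

With v = 0.328 and u' = -0.351 (in units of c),
u = (u' + v)/(1 + u'v/c²):
u = (-0.351 + 0.328) / (1 + (-0.351)·0.328) = -0.0230/0.8849 = -0.0260
(Galilean addition would give -0.023c.)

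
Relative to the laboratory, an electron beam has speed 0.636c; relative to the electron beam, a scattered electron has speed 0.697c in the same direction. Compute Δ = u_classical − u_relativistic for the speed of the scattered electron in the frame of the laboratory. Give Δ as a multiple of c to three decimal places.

Δ = 0.409c

Galilean: u_cl = 0.697 + 0.636 = 1.3330.
Relativistic: u_rel = (0.697 + 0.636) / (1 + 0.697·0.636) = 1.3330/1.4433 = 0.9236.
Δ = 1.3330 − 0.9236 = 0.4094.
(The classical prediction exceeds c; the relativistic result does not.)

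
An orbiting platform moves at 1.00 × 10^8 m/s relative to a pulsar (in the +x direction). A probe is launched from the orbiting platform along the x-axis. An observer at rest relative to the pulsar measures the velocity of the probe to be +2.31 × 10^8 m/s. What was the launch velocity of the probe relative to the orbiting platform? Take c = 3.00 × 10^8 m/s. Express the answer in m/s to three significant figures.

v = 0.333c, u = 0.770c.
Invert the composition law: u' = (u − v)/(1 − uv/c²).
u' = (0.770 − 0.333) / (1 − (0.770)(0.333)) = 0.4367/0.7433 = 0.5874.
u' = 0.5874 × 3.00 × 10^8 m/s.

+1.76 × 10^8 m/s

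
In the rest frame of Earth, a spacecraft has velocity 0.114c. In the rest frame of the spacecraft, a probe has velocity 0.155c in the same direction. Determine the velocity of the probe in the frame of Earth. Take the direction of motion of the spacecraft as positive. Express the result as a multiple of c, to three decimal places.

0.264c

With v = 0.114 and u' = 0.155 (in units of c),
u = (u' + v)/(1 + u'v/c²):
u = (0.155 + 0.114) / (1 + 0.155·0.114) = 0.2690/1.0177 = 0.2643
(Galilean addition would give +0.269c.)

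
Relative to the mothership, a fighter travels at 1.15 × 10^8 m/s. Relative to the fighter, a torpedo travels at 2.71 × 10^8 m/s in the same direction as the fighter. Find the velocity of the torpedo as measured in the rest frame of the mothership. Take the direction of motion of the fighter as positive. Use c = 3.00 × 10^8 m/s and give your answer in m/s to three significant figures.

2.87 × 10^8 m/s

In units of c (dividing by 3.00 × 10^8 m/s): v = 0.383, u' = 0.903.
u = (u' + v)/(1 + u'v/c²):
u = (0.903 + 0.383) / (1 + 0.903·0.383) = 1.2867/1.3463 = 0.9557
Converting back: u = 0.9557 × 3.00 × 10^8 m/s.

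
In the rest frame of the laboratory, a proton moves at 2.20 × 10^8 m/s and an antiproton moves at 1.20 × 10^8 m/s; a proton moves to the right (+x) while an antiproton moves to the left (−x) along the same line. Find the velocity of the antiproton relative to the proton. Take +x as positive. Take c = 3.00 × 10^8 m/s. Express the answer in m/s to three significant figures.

-2.63 × 10^8 m/s

β_A = 0.733, β_B = -0.400 (dividing each by c = 3.00 × 10^8 m/s).
Transform to A's frame with the inverse velocity-addition law: u' = (u − v)/(1 − uv/c²), taking u = β_B and v = β_A.
u' = (-0.400 − 0.733) / (1 − (0.733)(-0.400)) = -1.1333/1.2933 = -0.8763.
u' = -0.8763 × 3.00 × 10^8 m/s.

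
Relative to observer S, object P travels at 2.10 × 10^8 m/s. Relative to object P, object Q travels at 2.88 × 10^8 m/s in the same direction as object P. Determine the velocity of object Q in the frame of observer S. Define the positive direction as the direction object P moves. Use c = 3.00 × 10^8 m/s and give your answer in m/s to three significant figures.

2.98 × 10^8 m/s

In units of c (dividing by 3.00 × 10^8 m/s): v = 0.700, u' = 0.960.
u = (u' + v)/(1 + u'v/c²):
u = (0.960 + 0.700) / (1 + 0.960·0.700) = 1.6600/1.6720 = 0.9928
Converting back: u = 0.9928 × 3.00 × 10^8 m/s.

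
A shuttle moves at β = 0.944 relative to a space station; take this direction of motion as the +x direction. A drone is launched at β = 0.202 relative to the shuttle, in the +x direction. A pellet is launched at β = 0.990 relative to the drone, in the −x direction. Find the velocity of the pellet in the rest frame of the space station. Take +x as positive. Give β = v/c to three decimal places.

β = -0.584

Apply u = (u' + v)/(1 + u'v/c²) successively, working outward toward the space station.
Start: velocity of the shuttle relative to the space station = 0.9440c.
Compose with the drone (u' = 0.202 in the shuttle frame): u_1 = (0.202 + 0.944) / (1 + 0.202·0.944) = 1.1460/1.1907 = 0.9625.
Compose with the pellet (u' = -0.990 in the drone frame): u_2 = (-0.990 + 0.962) / (1 + (-0.990)·0.962) = -0.0275/0.0472 = -0.5838.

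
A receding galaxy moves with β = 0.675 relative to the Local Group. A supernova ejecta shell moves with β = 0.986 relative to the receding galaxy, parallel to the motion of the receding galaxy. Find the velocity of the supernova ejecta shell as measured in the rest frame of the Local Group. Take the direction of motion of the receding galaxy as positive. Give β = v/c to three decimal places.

β = 0.997

With v = 0.675 and u' = 0.986 (in units of c),
u = (u' + v)/(1 + u'v/c²):
u = (0.986 + 0.675) / (1 + 0.986·0.675) = 1.6610/1.6656 = 0.9973
(Galilean addition would give +1.661c, exceeding c.)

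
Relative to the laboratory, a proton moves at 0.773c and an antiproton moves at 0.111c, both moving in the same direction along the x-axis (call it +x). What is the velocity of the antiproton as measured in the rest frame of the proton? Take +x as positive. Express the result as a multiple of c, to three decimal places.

β_A = 0.773, β_B = 0.111.
Transform to A's frame with the inverse velocity-addition law: u' = (u − v)/(1 − uv/c²), taking u = β_B and v = β_A.
u' = (0.111 − 0.773) / (1 − (0.773)(0.111)) = -0.6620/0.9142 = -0.7241.

-0.724c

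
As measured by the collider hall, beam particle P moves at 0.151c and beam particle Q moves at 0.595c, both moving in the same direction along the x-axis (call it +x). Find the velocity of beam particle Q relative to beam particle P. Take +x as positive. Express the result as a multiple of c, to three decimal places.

β_A = 0.151, β_B = 0.595.
Transform to A's frame with the inverse velocity-addition law: u' = (u − v)/(1 − uv/c²), taking u = β_B and v = β_A.
u' = (0.595 − 0.151) / (1 − (0.151)(0.595)) = 0.4440/0.9102 = 0.4878.

+0.488c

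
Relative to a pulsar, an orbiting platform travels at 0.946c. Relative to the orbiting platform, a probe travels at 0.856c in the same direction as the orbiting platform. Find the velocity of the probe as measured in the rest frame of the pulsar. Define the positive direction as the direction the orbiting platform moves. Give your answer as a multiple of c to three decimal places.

With v = 0.946 and u' = 0.856 (in units of c),
u = (u' + v)/(1 + u'v/c²):
u = (0.856 + 0.946) / (1 + 0.856·0.946) = 1.8020/1.8098 = 0.9957

0.996c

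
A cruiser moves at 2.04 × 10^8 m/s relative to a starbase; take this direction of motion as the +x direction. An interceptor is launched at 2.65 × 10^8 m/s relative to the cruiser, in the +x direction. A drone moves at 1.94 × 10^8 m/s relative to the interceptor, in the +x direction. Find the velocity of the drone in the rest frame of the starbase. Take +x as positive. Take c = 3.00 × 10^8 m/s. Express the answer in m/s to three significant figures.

Apply u = (u' + v)/(1 + u'v/c²) successively, working outward toward the starbase.
(Dividing each given speed by c = 3.00 × 10^8 m/s to work in units of c.)
Start: velocity of the cruiser relative to the starbase = 0.6800c.
Compose with the interceptor (u' = 0.883 in the cruiser frame): u_1 = (0.883 + 0.680) / (1 + 0.883·0.680) = 1.5633/1.6007 = 0.9767.
Compose with the drone (u' = 0.647 in the interceptor frame): u_2 = (0.647 + 0.977) / (1 + 0.647·0.977) = 1.6233/1.6316 = 0.9949.
So u = 0.9949 × 3.00 × 10^8 m/s.

2.98 × 10^8 m/s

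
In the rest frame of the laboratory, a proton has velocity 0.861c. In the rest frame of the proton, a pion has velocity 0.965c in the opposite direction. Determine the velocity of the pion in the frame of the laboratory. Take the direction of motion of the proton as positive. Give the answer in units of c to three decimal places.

-0.615c

With v = 0.861 and u' = -0.965 (in units of c),
u = (u' + v)/(1 + u'v/c²):
u = (-0.965 + 0.861) / (1 + (-0.965)·0.861) = -0.1040/0.1691 = -0.6149
(Galilean addition would give -0.104c.)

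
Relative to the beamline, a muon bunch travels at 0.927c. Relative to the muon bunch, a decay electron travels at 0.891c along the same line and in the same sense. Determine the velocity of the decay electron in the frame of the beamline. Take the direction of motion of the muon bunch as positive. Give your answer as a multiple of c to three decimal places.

0.996c

With v = 0.927 and u' = 0.891 (in units of c),
u = (u' + v)/(1 + u'v/c²):
u = (0.891 + 0.927) / (1 + 0.891·0.927) = 1.8180/1.8260 = 0.9956
(Galilean addition would give +1.818c, exceeding c.)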